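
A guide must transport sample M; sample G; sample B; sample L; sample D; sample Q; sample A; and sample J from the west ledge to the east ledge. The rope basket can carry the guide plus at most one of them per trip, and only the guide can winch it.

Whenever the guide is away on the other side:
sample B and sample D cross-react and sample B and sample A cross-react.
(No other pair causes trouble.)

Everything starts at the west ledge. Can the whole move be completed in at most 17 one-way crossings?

Yes

Yes — this plan uses 17 crossings (≤ 17):
1. Guide goes to the east ledge with sample B.  [the west ledge: sample A, sample D, sample G, sample J, sample L, sample M, sample Q | the east ledge: sample B]
2. Guide goes back to the west ledge alone.  [the west ledge: sample A, sample D, sample G, sample J, sample L, sample M, sample Q | the east ledge: sample B]
3. Guide goes to the east ledge with sample M.  [the west ledge: sample A, sample D, sample G, sample J, sample L, sample Q | the east ledge: sample B, sample M]
4. Guide goes back to the west ledge alone.  [the west ledge: sample A, sample D, sample G, sample J, sample L, sample Q | the east ledge: sample B, sample M]
5. Guide goes to the east ledge with sample G.  [the west ledge: sample A, sample D, sample J, sample L, sample Q | the east ledge: sample B, sample G, sample M]
6. Guide goes back to the west ledge alone.  [the west ledge: sample A, sample D, sample J, sample L, sample Q | the east ledge: sample B, sample G, sample M]
7. Guide goes to the east ledge with sample L.  [the west ledge: sample A, sample D, sample J, sample Q | the east ledge: sample B, sample G, sample L, sample M]
8. Guide goes back to the west ledge alone.  [the west ledge: sample A, sample D, sample J, sample Q | the east ledge: sample B, sample G, sample L, sample M]
9. Guide goes to the east ledge with sample D.  [the west ledge: sample A, sample J, sample Q | the east ledge: sample B, sample D, sample G, sample L, sample M]
10. Guide goes back to the west ledge with sample B.  [the west ledge: sample A, sample B, sample J, sample Q | the east ledge: sample D, sample G, sample L, sample M]
11. Guide goes to the east ledge with sample A.  [the west ledge: sample B, sample J, sample Q | the east ledge: sample A, sample D, sample G, sample L, sample M]
12. Guide goes back to the west ledge alone.  [the west ledge: sample B, sample J, sample Q | the east ledge: sample A, sample D, sample G, sample L, sample M]
13. Guide goes to the east ledge with sample Q.  [the west ledge: sample B, sample J | the east ledge: sample A, sample D, sample G, sample L, sample M, sample Q]
14. Guide goes back to the west ledge alone.  [the west ledge: sample B, sample J | the east ledge: sample A, sample D, sample G, sample L, sample M, sample Q]
15. Guide goes to the east ledge with sample J.  [the west ledge: sample B | the east ledge: sample A, sample D, sample G, sample J, sample L, sample M, sample Q]
16. Guide goes back to the west ledge alone.  [the west ledge: sample B | the east ledge: sample A, sample D, sample G, sample J, sample L, sample M, sample Q]
17. Guide goes to the east ledge with sample B.  [the west ledge: — | the east ledge: sample A, sample B, sample D, sample G, sample J, sample L, sample M, sample Q]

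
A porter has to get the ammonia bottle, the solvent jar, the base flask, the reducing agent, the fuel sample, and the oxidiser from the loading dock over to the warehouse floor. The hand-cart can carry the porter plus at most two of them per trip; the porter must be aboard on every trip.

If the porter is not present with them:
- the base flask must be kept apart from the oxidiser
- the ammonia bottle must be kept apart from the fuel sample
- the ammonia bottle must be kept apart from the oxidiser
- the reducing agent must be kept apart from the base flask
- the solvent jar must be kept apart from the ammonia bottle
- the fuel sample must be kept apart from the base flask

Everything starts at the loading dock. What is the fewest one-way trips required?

7

Counting alone: the porter can take at most 2 across per trip to the warehouse floor, so moving all 6 needs at least 3 loaded trips out, with a return between consecutive ones — at least 5 crossings.
The safety rule pushes this higher. Following every safe sequence of crossings, the most of the 6 that can be at the warehouse floor as the hand-cart arrives there on crossing 5 is 4 — never all 6.
So no plan with fewer than 7 crossings exists, and this one achieves 7:
1. Porter goes to the warehouse floor with the ammonia bottle and the base flask.
2. Porter goes back to the loading dock alone.
3. Porter goes to the warehouse floor with the reducing agent and the solvent jar.
4. Porter goes back to the loading dock with the ammonia bottle and the base flask.
5. Porter goes to the warehouse floor with the fuel sample and the oxidiser.
6. Porter goes back to the loading dock alone.
7. Porter goes to the warehouse floor with the ammonia bottle and the base flask.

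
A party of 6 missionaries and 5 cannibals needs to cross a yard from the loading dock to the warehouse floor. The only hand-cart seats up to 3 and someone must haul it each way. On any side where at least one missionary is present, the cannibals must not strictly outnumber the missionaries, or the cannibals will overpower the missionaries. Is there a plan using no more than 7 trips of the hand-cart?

Counting alone: each trip to the warehouse floor takes at most 3 across and each return brings at least 1 back, so after t trips out (and t−1 returns) at most 3t − (t−1) of the 11 are across; that first reaches 11 at t = 5, so at least 9 crossings are needed.
Since 7 < 9, 7 crossings cannot be enough. (The shortest complete plan in fact takes 9:)
1. 3 cannibals → the warehouse floor.  (the loading dock: 6M 2C; the warehouse floor: 0M 3C)
2. 1 cannibal ← the loading dock.  (the loading dock: 6M 3C; the warehouse floor: 0M 2C)
3. 3 missionaries → the warehouse floor.  (the loading dock: 3M 3C; the warehouse floor: 3M 2C)
4. 1 missionary ← the loading dock.  (the loading dock: 4M 3C; the warehouse floor: 2M 2C)
5. 2 missionaries and 1 cannibal → the warehouse floor.  (the loading dock: 2M 2C; the warehouse floor: 4M 3C)
6. 1 missionary ← the loading dock.  (the loading dock: 3M 2C; the warehouse floor: 3M 3C)
7. 2 missionaries and 1 cannibal → the warehouse floor.  (the loading dock: 1M 1C; the warehouse floor: 5M 4C)
8. 1 missionary ← the loading dock.  (the loading dock: 2M 1C; the warehouse floor: 4M 4C)
9. 2 missionaries and 1 cannibal → the warehouse floor.  (the loading dock: 0M 0C; the warehouse floor: 6M 5C)

No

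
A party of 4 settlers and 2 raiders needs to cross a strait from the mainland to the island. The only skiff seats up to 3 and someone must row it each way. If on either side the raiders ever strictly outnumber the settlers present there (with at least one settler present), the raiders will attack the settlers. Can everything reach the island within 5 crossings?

Yes

Yes — this plan uses 5 crossings (≤ 5):
1. 2 raiders → the island.  (the mainland: 4S 0R; the island: 0S 2R)
2. 1 raider ← the mainland.  (the mainland: 4S 1R; the island: 0S 1R)
3. 2 settlers and 1 raider → the island.  (the mainland: 2S 0R; the island: 2S 2R)
4. 1 raider ← the mainland.  (the mainland: 2S 1R; the island: 2S 1R)
5. 2 settlers and 1 raider → the island.  (the mainland: 0S 0R; the island: 4S 2R)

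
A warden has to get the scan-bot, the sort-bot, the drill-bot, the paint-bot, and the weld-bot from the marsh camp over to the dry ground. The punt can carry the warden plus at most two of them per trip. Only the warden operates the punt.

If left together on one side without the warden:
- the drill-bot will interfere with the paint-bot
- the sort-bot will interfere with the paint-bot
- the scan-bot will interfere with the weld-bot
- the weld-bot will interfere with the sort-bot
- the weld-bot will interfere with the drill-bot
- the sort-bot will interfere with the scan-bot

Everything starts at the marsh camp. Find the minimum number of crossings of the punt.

impossible

Whatever the first load, the items left behind include a forbidden pair without the warden. No opening move is safe, so no plan exists.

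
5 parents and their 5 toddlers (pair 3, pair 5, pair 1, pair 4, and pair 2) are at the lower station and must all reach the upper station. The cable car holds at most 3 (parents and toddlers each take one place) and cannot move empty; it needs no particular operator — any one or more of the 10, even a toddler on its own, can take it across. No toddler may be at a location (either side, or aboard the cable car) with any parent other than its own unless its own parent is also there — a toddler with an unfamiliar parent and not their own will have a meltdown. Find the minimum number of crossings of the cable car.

11

Counting alone: each trip to the upper station takes at most 3 across and each return brings at least 1 back, so after t trips out (and t−1 returns) at most 3t − (t−1) of the 10 are across; that first reaches 10 at t = 5, so at least 9 crossings are needed.
The safety rule pushes this higher. Following every safe sequence of crossings, the most of the 10 that can be at the upper station as the cable car arrives there on crossing 9 is 9 — never all 10.
So no plan with fewer than 11 crossings exists, and this one achieves 11:
1. parent 3 and toddler 3 cross → the upper station.
2. parent 3 crosses ← the lower station.
3. toddler 1, toddler 4, and toddler 5 cross → the upper station.
4. toddler 3 crosses ← the lower station.
5. parent 1, parent 4, and parent 5 cross → the upper station.
6. parent 5 and toddler 5 cross ← the lower station.
7. parent 2, parent 3, and parent 5 cross → the upper station.
8. toddler 1 crosses ← the lower station.
9. toddler 3 and toddler 5 cross → the upper station.
10. toddler 3 crosses ← the lower station.
11. toddler 1, toddler 2, and toddler 3 cross → the upper station.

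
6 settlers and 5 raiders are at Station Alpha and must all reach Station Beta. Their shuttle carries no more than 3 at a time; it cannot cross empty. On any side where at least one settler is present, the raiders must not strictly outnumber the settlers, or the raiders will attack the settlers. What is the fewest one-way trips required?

Counting alone: each trip to Station Beta takes at most 3 across and each return brings at least 1 back, so after t trips out (and t−1 returns) at most 3t − (t−1) of the 11 are across; that first reaches 11 at t = 5, so at least 9 crossings are needed.
The plan below uses exactly 9 crossings, so it is optimal:
1. 3 raiders → Station Beta.  (Station Alpha: 6S 2R; Station Beta: 0S 3R)
2. 1 raider ← Station Alpha.  (Station Alpha: 6S 3R; Station Beta: 0S 2R)
3. 3 settlers → Station Beta.  (Station Alpha: 3S 3R; Station Beta: 3S 2R)
4. 1 settler ← Station Alpha.  (Station Alpha: 4S 3R; Station Beta: 2S 2R)
5. 2 settlers and 1 raider → Station Beta.  (Station Alpha: 2S 2R; Station Beta: 4S 3R)
6. 1 settler ← Station Alpha.  (Station Alpha: 3S 2R; Station Beta: 3S 3R)
7. 2 settlers and 1 raider → Station Beta.  (Station Alpha: 1S 1R; Station Beta: 5S 4R)
8. 1 settler ← Station Alpha.  (Station Alpha: 2S 1R; Station Beta: 4S 4R)
9. 2 settlers and 1 raider → Station Beta.  (Station Alpha: 0S 0R; Station Beta: 6S 5R)

9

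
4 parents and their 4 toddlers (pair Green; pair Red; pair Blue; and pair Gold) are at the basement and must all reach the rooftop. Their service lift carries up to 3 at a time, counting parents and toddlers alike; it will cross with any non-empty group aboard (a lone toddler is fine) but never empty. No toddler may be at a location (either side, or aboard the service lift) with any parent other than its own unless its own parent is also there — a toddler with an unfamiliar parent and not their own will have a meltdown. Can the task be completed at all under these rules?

Yes

1. parent Green and toddler Green cross → the rooftop.
2. parent Green crosses ← the basement.
3. parent Green, parent Red, and toddler Red cross → the rooftop.
4. parent Green and toddler Green cross ← the basement.
5. parent Blue, parent Gold, and parent Green cross → the rooftop.
6. toddler Red crosses ← the basement.
7. toddler Green and toddler Red cross → the rooftop.
8. toddler Green crosses ← the basement.
9. toddler Blue, toddler Gold, and toddler Green cross → the rooftop.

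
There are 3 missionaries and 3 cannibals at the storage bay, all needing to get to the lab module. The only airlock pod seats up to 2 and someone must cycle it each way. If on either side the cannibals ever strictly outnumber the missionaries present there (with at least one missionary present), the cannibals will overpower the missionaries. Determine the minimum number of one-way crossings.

Counting alone: each trip to the lab module takes at most 2 across and each return brings at least 1 back, so after t trips out (and t−1 returns) at most 2t − (t−1) of the 6 are across; that first reaches 6 at t = 5, so at least 9 crossings are needed.
The safety rule pushes this higher. Following every safe sequence of crossings, the most of the 6 that can be at the lab module as the airlock pod arrives there on crossing 9 is 5 — never all 6.
So no plan with fewer than 11 crossings exists, and this one achieves 11:
1. 2 cannibals → the lab module.  (the storage bay: 3M 1C; the lab module: 0M 2C)
2. 1 cannibal ← the storage bay.  (the storage bay: 3M 2C; the lab module: 0M 1C)
3. 2 cannibals → the lab module.  (the storage bay: 3M 0C; the lab module: 0M 3C)
4. 1 cannibal ← the storage bay.  (the storage bay: 3M 1C; the lab module: 0M 2C)
5. 2 missionaries → the lab module.  (the storage bay: 1M 1C; the lab module: 2M 2C)
6. 1 missionary and 1 cannibal ← the storage bay.  (the storage bay: 2M 2C; the lab module: 1M 1C)
7. 2 missionaries → the lab module.  (the storage bay: 0M 2C; the lab module: 3M 1C)
8. 1 cannibal ← the storage bay.  (the storage bay: 0M 3C; the lab module: 3M 0C)
9. 2 cannibals → the lab module.  (the storage bay: 0M 1C; the lab module: 3M 2C)
10. 1 cannibal ← the storage bay.  (the storage bay: 0M 2C; the lab module: 3M 1C)
11. 2 cannibals → the lab module.  (the storage bay: 0M 0C; the lab module: 3M 3C)

11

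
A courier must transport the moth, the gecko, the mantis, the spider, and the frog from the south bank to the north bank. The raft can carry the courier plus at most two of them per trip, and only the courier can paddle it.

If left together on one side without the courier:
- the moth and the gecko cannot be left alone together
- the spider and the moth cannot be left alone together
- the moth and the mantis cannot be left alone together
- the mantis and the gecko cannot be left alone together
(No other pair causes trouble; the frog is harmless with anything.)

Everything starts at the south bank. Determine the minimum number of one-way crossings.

7

Counting alone: the courier can take at most 2 across per trip to the north bank, so moving all 5 needs at least 3 loaded trips out, with a return between consecutive ones — at least 5 crossings.
The safety rule pushes this higher. Following every safe sequence of crossings, the most of the 5 that can be at the north bank as the raft arrives there on crossing 5 is 4 — never all 5.
So no plan with fewer than 7 crossings exists, and this one achieves 7:
1. Courier goes to the north bank with the gecko and the moth.  [the south bank: the frog, the mantis, the spider | the north bank: the gecko, the moth]
2. Courier goes back to the south bank with the moth.  [the south bank: the frog, the mantis, the moth, the spider | the north bank: the gecko]
3. Courier goes to the north bank with the moth and the spider.  [the south bank: the frog, the mantis | the north bank: the gecko, the moth, the spider]
4. Courier goes back to the south bank with the moth.  [the south bank: the frog, the mantis, the moth | the north bank: the gecko, the spider]
5. Courier goes to the north bank with the frog and the moth.  [the south bank: the mantis | the north bank: the frog, the gecko, the moth, the spider]
6. Courier goes back to the south bank with the moth.  [the south bank: the mantis, the moth | the north bank: the frog, the gecko, the spider]
7. Courier goes to the north bank with the mantis and the moth.  [the south bank: — | the north bank: the frog, the gecko, the mantis, the moth, the spider]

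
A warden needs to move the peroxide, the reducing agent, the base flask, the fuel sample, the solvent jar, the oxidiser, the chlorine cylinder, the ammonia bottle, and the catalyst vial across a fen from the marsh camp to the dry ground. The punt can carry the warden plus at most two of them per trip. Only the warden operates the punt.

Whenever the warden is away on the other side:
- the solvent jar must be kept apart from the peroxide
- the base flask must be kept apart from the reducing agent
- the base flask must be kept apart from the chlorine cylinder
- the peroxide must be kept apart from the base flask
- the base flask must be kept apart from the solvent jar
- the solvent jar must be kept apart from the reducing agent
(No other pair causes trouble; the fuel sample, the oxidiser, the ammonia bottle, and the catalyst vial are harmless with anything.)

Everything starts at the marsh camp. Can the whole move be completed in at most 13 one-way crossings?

Counting alone: the warden can take at most 2 across per trip to the dry ground, so moving all 9 needs at least 5 loaded trips out, with a return between consecutive ones — at least 9 crossings.
The safety rule pushes this higher. Following every safe sequence of crossings, the most of the 9 that can be at the dry ground as the punt arrives there on crossings 9, 11, 13 is 6, 7, 8 respectively — never all 9.
So the move cannot be finished within 13 crossings. (The shortest complete plan takes 15:)
1. Warden goes to the dry ground with the base flask and the solvent jar.
2. Warden goes back to the marsh camp with the base flask.
3. Warden goes to the dry ground with the base flask and the fuel sample.
4. Warden goes back to the marsh camp with the base flask.
5. Warden goes to the dry ground with the base flask and the oxidiser.
6. Warden goes back to the marsh camp with the base flask.
7. Warden goes to the dry ground with the base flask and the chlorine cylinder.
8. Warden goes back to the marsh camp with the base flask.
9. Warden goes to the dry ground with the peroxide and the reducing agent.
10. Warden goes back to the marsh camp with the solvent jar.
11. Warden goes to the dry ground with the ammonia bottle and the base flask.
12. Warden goes back to the marsh camp with the base flask.
13. Warden goes to the dry ground with the base flask and the catalyst vial.
14. Warden goes back to the marsh camp with the base flask.
15. Warden goes to the dry ground with the base flask and the solvent jar.

No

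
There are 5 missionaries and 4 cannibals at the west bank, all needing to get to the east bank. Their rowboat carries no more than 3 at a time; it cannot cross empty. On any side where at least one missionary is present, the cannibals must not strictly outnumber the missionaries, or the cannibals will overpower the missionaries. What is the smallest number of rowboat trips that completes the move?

Counting alone: each trip to the east bank takes at most 3 across and each return brings at least 1 back, so after t trips out (and t−1 returns) at most 3t − (t−1) of the 9 are across; that first reaches 9 at t = 4, so at least 7 crossings are needed.
The plan below uses exactly 7 crossings, so it is optimal:
1. 3 cannibals → the east bank.  (the west bank: 5M 1C; the east bank: 0M 3C)
2. 1 cannibal ← the west bank.  (the west bank: 5M 2C; the east bank: 0M 2C)
3. 3 missionaries → the east bank.  (the west bank: 2M 2C; the east bank: 3M 2C)
4. 1 missionary ← the west bank.  (the west bank: 3M 2C; the east bank: 2M 2C)
5. 2 missionaries and 1 cannibal → the east bank.  (the west bank: 1M 1C; the east bank: 4M 3C)
6. 1 missionary ← the west bank.  (the west bank: 2M 1C; the east bank: 3M 3C)
7. 2 missionaries and 1 cannibal → the east bank.  (the west bank: 0M 0C; the east bank: 5M 4C)

7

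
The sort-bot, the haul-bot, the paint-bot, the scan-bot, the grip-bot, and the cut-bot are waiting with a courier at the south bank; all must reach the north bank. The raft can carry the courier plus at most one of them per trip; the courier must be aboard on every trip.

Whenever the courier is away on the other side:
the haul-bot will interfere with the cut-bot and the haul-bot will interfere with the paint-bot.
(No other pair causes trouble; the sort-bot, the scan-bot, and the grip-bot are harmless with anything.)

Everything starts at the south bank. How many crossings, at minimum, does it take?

Counting alone: the courier can take at most 1 across per trip to the north bank, so moving all 6 needs at least 6 loaded trips out, with a return between consecutive ones — at least 11 crossings.
The safety rule pushes this higher. Following every safe sequence of crossings, the most of the 6 that can be at the north bank as the raft arrives there on crossing 11 is 5 — never all 6.
So no plan with fewer than 13 crossings exists, and this one achieves 13:
1. Courier goes to the north bank with the haul-bot.  [the south bank: the cut-bot, the grip-bot, the paint-bot, the scan-bot, the sort-bot | the north bank: the haul-bot]
2. Courier goes back to the south bank alone.  [the south bank: the cut-bot, the grip-bot, the paint-bot, the scan-bot, the sort-bot | the north bank: the haul-bot]
3. Courier goes to the north bank with the sort-bot.  [the south bank: the cut-bot, the grip-bot, the paint-bot, the scan-bot | the north bank: the haul-bot, the sort-bot]
4. Courier goes back to the south bank alone.  [the south bank: the cut-bot, the grip-bot, the paint-bot, the scan-bot | the north bank: the haul-bot, the sort-bot]
5. Courier goes to the north bank with the paint-bot.  [the south bank: the cut-bot, the grip-bot, the scan-bot | the north bank: the haul-bot, the paint-bot, the sort-bot]
6. Courier goes back to the south bank with the haul-bot.  [the south bank: the cut-bot, the grip-bot, the haul-bot, the scan-bot | the north bank: the paint-bot, the sort-bot]
7. Courier goes to the north bank with the cut-bot.  [the south bank: the grip-bot, the haul-bot, the scan-bot | the north bank: the cut-bot, the paint-bot, the sort-bot]
8. Courier goes back to the south bank alone.  [the south bank: the grip-bot, the haul-bot, the scan-bot | the north bank: the cut-bot, the paint-bot, the sort-bot]
9. Courier goes to the north bank with the scan-bot.  [the south bank: the grip-bot, the haul-bot | the north bank: the cut-bot, the paint-bot, the scan-bot, the sort-bot]
10. Courier goes back to the south bank alone.  [the south bank: the grip-bot, the haul-bot | the north bank: the cut-bot, the paint-bot, the scan-bot, the sort-bot]
11. Courier goes to the north bank with the grip-bot.  [the south bank: the haul-bot | the north bank: the cut-bot, the grip-bot, the paint-bot, the scan-bot, the sort-bot]
12. Courier goes back to the south bank alone.  [the south bank: the haul-bot | the north bank: the cut-bot, the grip-bot, the paint-bot, the scan-bot, the sort-bot]
13. Courier goes to the north bank with the haul-bot.  [the south bank: — | the north bank: the cut-bot, the grip-bot, the haul-bot, the paint-bot, the scan-bot, the sort-bot]

13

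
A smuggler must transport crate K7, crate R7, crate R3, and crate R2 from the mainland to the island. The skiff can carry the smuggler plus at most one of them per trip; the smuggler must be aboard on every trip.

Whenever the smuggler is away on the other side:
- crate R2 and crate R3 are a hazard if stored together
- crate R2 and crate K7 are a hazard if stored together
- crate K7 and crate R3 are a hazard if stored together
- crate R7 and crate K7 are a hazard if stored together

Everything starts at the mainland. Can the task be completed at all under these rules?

Whatever the first load, the items left behind include a forbidden pair without the smuggler. No opening move is safe, so no plan exists.

No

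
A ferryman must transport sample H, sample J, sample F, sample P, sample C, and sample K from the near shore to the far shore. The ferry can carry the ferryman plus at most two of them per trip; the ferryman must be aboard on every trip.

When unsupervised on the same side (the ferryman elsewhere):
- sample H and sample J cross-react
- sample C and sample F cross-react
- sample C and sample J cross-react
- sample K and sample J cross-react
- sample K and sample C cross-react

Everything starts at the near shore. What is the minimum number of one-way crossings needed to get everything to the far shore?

9

Counting alone: the ferryman can take at most 2 across per trip to the far shore, so moving all 6 needs at least 3 loaded trips out, with a return between consecutive ones — at least 5 crossings.
The safety rule pushes this higher. Following every safe sequence of crossings, the most of the 6 that can be at the far shore as the ferry arrives there on crossings 5, 7 is 4, 5 respectively — never all 6.
So no plan with fewer than 9 crossings exists, and this one achieves 9:
1. Ferryman goes to the far shore with sample C and sample J.  [the near shore: sample F, sample H, sample K, sample P | the far shore: sample C, sample J]
2. Ferryman goes back to the near shore with sample J.  [the near shore: sample F, sample H, sample J, sample K, sample P | the far shore: sample C]
3. Ferryman goes to the far shore with sample H and sample J.  [the near shore: sample F, sample K, sample P | the far shore: sample C, sample H, sample J]
4. Ferryman goes back to the near shore with sample J.  [the near shore: sample F, sample J, sample K, sample P | the far shore: sample C, sample H]
5. Ferryman goes to the far shore with sample J and sample P.  [the near shore: sample F, sample K | the far shore: sample C, sample H, sample J, sample P]
6. Ferryman goes back to the near shore with sample J.  [the near shore: sample F, sample J, sample K | the far shore: sample C, sample H, sample P]
7. Ferryman goes to the far shore with sample F and sample K.  [the near shore: sample J | the far shore: sample C, sample F, sample H, sample K, sample P]
8. Ferryman goes back to the near shore with sample C.  [the near shore: sample C, sample J | the far shore: sample F, sample H, sample K, sample P]
9. Ferryman goes to the far shore with sample C and sample J.  [the near shore: — | the far shore: sample C, sample F, sample H, sample J, sample K, sample P]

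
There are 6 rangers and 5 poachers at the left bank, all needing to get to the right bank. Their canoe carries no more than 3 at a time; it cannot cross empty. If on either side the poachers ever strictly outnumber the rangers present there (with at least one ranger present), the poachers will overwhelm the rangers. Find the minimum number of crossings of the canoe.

Counting alone: each trip to the right bank takes at most 3 across and each return brings at least 1 back, so after t trips out (and t−1 returns) at most 3t − (t−1) of the 11 are across; that first reaches 11 at t = 5, so at least 9 crossings are needed.
The plan below uses exactly 9 crossings, so it is optimal:
1. 3 poachers → the right bank.  (the left bank: 6R 2P; the right bank: 0R 3P)
2. 1 poacher ← the left bank.  (the left bank: 6R 3P; the right bank: 0R 2P)
3. 3 rangers → the right bank.  (the left bank: 3R 3P; the right bank: 3R 2P)
4. 1 ranger ← the left bank.  (the left bank: 4R 3P; the right bank: 2R 2P)
5. 2 rangers and 1 poacher → the right bank.  (the left bank: 2R 2P; the right bank: 4R 3P)
6. 1 ranger ← the left bank.  (the left bank: 3R 2P; the right bank: 3R 3P)
7. 2 rangers and 1 poacher → the right bank.  (the left bank: 1R 1P; the right bank: 5R 4P)
8. 1 ranger ← the left bank.  (the left bank: 2R 1P; the right bank: 4R 4P)
9. 2 rangers and 1 poacher → the right bank.  (the left bank: 0R 0P; the right bank: 6R 5P)

9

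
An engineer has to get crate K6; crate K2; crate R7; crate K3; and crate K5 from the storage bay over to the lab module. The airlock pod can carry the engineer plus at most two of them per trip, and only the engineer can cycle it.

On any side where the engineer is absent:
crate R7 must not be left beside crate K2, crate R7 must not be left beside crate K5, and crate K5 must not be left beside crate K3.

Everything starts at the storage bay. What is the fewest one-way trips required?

5

Counting alone: the engineer can take at most 2 across per trip to the lab module, so moving all 5 needs at least 3 loaded trips out, with a return between consecutive ones — at least 5 crossings.
The plan below uses exactly 5 crossings, so it is optimal:
1. Engineer goes to the lab module with crate K2 and crate K5.
2. Engineer goes back to the storage bay alone.
3. Engineer goes to the lab module with crate K6.
4. Engineer goes back to the storage bay alone.
5. Engineer goes to the lab module with crate K3 and crate R7.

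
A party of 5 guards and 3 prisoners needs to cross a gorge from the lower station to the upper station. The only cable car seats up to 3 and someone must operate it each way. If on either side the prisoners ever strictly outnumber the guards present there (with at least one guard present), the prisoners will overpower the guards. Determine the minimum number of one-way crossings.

Counting alone: each trip to the upper station takes at most 3 across and each return brings at least 1 back, so after t trips out (and t−1 returns) at most 3t − (t−1) of the 8 are across; that first reaches 8 at t = 4, so at least 7 crossings are needed.
The plan below uses exactly 7 crossings, so it is optimal:
1. 2 prisoners → the upper station.  (the lower station: 5G 1P; the upper station: 0G 2P)
2. 1 prisoner ← the lower station.  (the lower station: 5G 2P; the upper station: 0G 1P)
3. 2 guards and 1 prisoner → the upper station.  (the lower station: 3G 1P; the upper station: 2G 2P)
4. 1 prisoner ← the lower station.  (the lower station: 3G 2P; the upper station: 2G 1P)
5. 1 guard and 2 prisoners → the upper station.  (the lower station: 2G 0P; the upper station: 3G 3P)
6. 1 prisoner ← the lower station.  (the lower station: 2G 1P; the upper station: 3G 2P)
7. 2 guards and 1 prisoner → the upper station.  (the lower station: 0G 0P; the upper station: 5G 3P)

7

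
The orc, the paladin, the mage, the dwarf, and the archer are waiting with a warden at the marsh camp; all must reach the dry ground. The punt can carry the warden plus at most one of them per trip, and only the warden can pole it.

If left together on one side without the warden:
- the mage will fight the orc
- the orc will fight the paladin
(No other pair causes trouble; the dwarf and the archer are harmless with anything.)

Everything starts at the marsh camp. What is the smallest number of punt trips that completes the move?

Counting alone: the warden can take at most 1 across per trip to the dry ground, so moving all 5 needs at least 5 loaded trips out, with a return between consecutive ones — at least 9 crossings.
The safety rule pushes this higher. Following every safe sequence of crossings, the most of the 5 that can be at the dry ground as the punt arrives there on crossing 9 is 4 — never all 5.
So no plan with fewer than 11 crossings exists, and this one achieves 11:
1. Warden goes to the dry ground with the orc.  [the marsh camp: the archer, the dwarf, the mage, the paladin | the dry ground: the orc]
2. Warden goes back to the marsh camp alone.  [the marsh camp: the archer, the dwarf, the mage, the paladin | the dry ground: the orc]
3. Warden goes to the dry ground with the paladin.  [the marsh camp: the archer, the dwarf, the mage | the dry ground: the orc, the paladin]
4. Warden goes back to the marsh camp with the orc.  [the marsh camp: the archer, the dwarf, the mage, the orc | the dry ground: the paladin]
5. Warden goes to the dry ground with the mage.  [the marsh camp: the archer, the dwarf, the orc | the dry ground: the mage, the paladin]
6. Warden goes back to the marsh camp alone.  [the marsh camp: the archer, the dwarf, the orc | the dry ground: the mage, the paladin]
7. Warden goes to the dry ground with the dwarf.  [the marsh camp: the archer, the orc | the dry ground: the dwarf, the mage, the paladin]
8. Warden goes back to the marsh camp alone.  [the marsh camp: the archer, the orc | the dry ground: the dwarf, the mage, the paladin]
9. Warden goes to the dry ground with the archer.  [the marsh camp: the orc | the dry ground: the archer, the dwarf, the mage, the paladin]
10. Warden goes back to the marsh camp alone.  [the marsh camp: the orc | the dry ground: the archer, the dwarf, the mage, the paladin]
11. Warden goes to the dry ground with the orc.  [the marsh camp: — | the dry ground: the archer, the dwarf, the mage, the orc, the paladin]

11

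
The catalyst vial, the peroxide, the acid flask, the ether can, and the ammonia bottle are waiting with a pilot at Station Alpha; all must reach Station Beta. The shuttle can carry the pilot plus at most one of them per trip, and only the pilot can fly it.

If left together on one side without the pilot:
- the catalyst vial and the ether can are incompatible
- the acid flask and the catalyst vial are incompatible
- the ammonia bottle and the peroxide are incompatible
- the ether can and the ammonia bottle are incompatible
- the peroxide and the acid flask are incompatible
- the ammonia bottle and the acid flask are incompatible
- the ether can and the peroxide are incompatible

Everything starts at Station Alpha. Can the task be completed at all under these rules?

No

Whatever the first load, the items left behind include a forbidden pair without the pilot. No opening move is safe, so no plan exists.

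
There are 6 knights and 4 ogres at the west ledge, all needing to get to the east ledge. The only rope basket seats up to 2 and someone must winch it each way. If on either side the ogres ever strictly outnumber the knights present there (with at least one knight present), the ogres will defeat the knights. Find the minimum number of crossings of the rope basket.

17

Counting alone: each trip to the east ledge takes at most 2 across and each return brings at least 1 back, so after t trips out (and t−1 returns) at most 2t − (t−1) of the 10 are across; that first reaches 10 at t = 9, so at least 17 crossings are needed.
The plan below uses exactly 17 crossings, so it is optimal:
1. 2 ogres → the east ledge.  (the west ledge: 6K 2O; the east ledge: 0K 2O)
2. 1 ogre ← the west ledge.  (the west ledge: 6K 3O; the east ledge: 0K 1O)
3. 2 ogres → the east ledge.  (the west ledge: 6K 1O; the east ledge: 0K 3O)
4. 1 ogre ← the west ledge.  (the west ledge: 6K 2O; the east ledge: 0K 2O)
5. 2 knights → the east ledge.  (the west ledge: 4K 2O; the east ledge: 2K 2O)
6. 1 ogre ← the west ledge.  (the west ledge: 4K 3O; the east ledge: 2K 1O)
7. 1 knight and 1 ogre → the east ledge.  (the west ledge: 3K 2O; the east ledge: 3K 2O)
8. 1 ogre ← the west ledge.  (the west ledge: 3K 3O; the east ledge: 3K 1O)
9. 2 ogres → the east ledge.  (the west ledge: 3K 1O; the east ledge: 3K 3O)
10. 1 ogre ← the west ledge.  (the west ledge: 3K 2O; the east ledge: 3K 2O)
11. 1 knight and 1 ogre → the east ledge.  (the west ledge: 2K 1O; the east ledge: 4K 3O)
12. 1 ogre ← the west ledge.  (the west ledge: 2K 2O; the east ledge: 4K 2O)
13. 2 ogres → the east ledge.  (the west ledge: 2K 0O; the east ledge: 4K 4O)
14. 1 ogre ← the west ledge.  (the west ledge: 2K 1O; the east ledge: 4K 3O)
15. 1 knight and 1 ogre → the east ledge.  (the west ledge: 1K 0O; the east ledge: 5K 4O)
16. 1 ogre ← the west ledge.  (the west ledge: 1K 1O; the east ledge: 5K 3O)
17. 1 knight and 1 ogre → the east ledge.  (the west ledge: 0K 0O; the east ledge: 6K 4O)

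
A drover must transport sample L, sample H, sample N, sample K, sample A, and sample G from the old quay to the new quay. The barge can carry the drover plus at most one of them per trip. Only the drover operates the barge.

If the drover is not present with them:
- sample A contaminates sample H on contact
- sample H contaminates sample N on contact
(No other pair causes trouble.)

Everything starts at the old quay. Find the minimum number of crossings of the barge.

Counting alone: the drover can take at most 1 across per trip to the new quay, so moving all 6 needs at least 6 loaded trips out, with a return between consecutive ones — at least 11 crossings.
The safety rule pushes this higher. Following every safe sequence of crossings, the most of the 6 that can be at the new quay as the barge arrives there on crossing 11 is 5 — never all 6.
So no plan with fewer than 13 crossings exists, and this one achieves 13:
1. Drover goes to the new quay with sample H.  [the old quay: sample A, sample G, sample K, sample L, sample N | the new quay: sample H]
2. Drover goes back to the old quay alone.  [the old quay: sample A, sample G, sample K, sample L, sample N | the new quay: sample H]
3. Drover goes to the new quay with sample L.  [the old quay: sample A, sample G, sample K, sample N | the new quay: sample H, sample L]
4. Drover goes back to the old quay alone.  [the old quay: sample A, sample G, sample K, sample N | the new quay: sample H, sample L]
5. Drover goes to the new quay with sample N.  [the old quay: sample A, sample G, sample K | the new quay: sample H, sample L, sample N]
6. Drover goes back to the old quay with sample H.  [the old quay: sample A, sample G, sample H, sample K | the new quay: sample L, sample N]
7. Drover goes to the new quay with sample A.  [the old quay: sample G, sample H, sample K | the new quay: sample A, sample L, sample N]
8. Drover goes back to the old quay alone.  [the old quay: sample G, sample H, sample K | the new quay: sample A, sample L, sample N]
9. Drover goes to the new quay with sample K.  [the old quay: sample G, sample H | the new quay: sample A, sample K, sample L, sample N]
10. Drover goes back to the old quay alone.  [the old quay: sample G, sample H | the new quay: sample A, sample K, sample L, sample N]
11. Drover goes to the new quay with sample G.  [the old quay: sample H | the new quay: sample A, sample G, sample K, sample L, sample N]
12. Drover goes back to the old quay alone.  [the old quay: sample H | the new quay: sample A, sample G, sample K, sample L, sample N]
13. Drover goes to the new quay with sample H.  [the old quay: — | the new quay: sample A, sample G, sample H, sample K, sample L, sample N]

13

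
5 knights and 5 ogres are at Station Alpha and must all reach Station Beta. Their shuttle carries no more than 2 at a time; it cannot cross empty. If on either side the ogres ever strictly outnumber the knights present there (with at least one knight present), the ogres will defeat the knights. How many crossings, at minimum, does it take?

impossible

Following every safe sequence of crossings from the start, the most of the 10 that can be at Station Beta as the shuttle arrives there on crossings 1, 3, 5, 7 is 2, 3, 4, 5 respectively; the best ever achieved is 5 of 10.
From crossing 9 on, no configuration arises that was not already reachable earlier: only 13 distinct safe configurations (who is on which side, and where the shuttle is) can ever be reached, none of them has everyone across, and every continuation just revisits them. They are: 0 knights + 0 ogres across (shuttle back at the start); 0 knights + 1 ogre across (shuttle there); 0 knights + 1 ogre across (shuttle back at the start); 0 knights + 2 ogres across (shuttle there); 0 knights + 2 ogres across (shuttle back at the start); 0 knights + 3 ogres across (shuttle there); 0 knights + 3 ogres across (shuttle back at the start); 0 knights + 4 ogres across (shuttle there); 0 knights + 4 ogres across (shuttle back at the start); 0 knights + 5 ogres across (shuttle there); 1 knight + 1 ogre across (shuttle there); 1 knight + 1 ogre across (shuttle back at the start); 2 knights + 2 ogres across (shuttle there). So no valid plan exists.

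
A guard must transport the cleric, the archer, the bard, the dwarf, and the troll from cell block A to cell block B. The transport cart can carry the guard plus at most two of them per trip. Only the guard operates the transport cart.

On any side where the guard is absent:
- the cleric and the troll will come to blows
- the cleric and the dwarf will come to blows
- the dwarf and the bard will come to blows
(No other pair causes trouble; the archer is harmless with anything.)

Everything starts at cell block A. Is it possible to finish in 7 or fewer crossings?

Yes

Yes — this plan uses 5 crossings (≤ 7):
1. Guard goes to cell block B with the bard and the cleric.  [cell block A: the archer, the dwarf, the troll | cell block B: the bard, the cleric]
2. Guard goes back to cell block A alone.  [cell block A: the archer, the dwarf, the troll | cell block B: the bard, the cleric]
3. Guard goes to cell block B with the archer.  [cell block A: the dwarf, the troll | cell block B: the archer, the bard, the cleric]
4. Guard goes back to cell block A alone.  [cell block A: the dwarf, the troll | cell block B: the archer, the bard, the cleric]
5. Guard goes to cell block B with the dwarf and the troll.  [cell block A: — | cell block B: the archer, the bard, the cleric, the dwarf, the troll]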